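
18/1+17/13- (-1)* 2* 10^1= 511/13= 39.31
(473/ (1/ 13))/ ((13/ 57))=26961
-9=-9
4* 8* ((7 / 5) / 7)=32 / 5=6.40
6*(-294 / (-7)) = 252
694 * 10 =6940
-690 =-690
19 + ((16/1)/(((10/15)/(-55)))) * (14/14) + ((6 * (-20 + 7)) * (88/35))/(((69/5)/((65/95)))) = -4009503/3059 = -1310.72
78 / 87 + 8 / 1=258 / 29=8.90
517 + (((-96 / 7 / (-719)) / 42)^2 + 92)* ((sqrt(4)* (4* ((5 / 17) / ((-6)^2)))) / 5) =10934488241933 / 21100797137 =518.20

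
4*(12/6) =8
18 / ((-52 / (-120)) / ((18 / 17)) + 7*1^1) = 9720 / 4001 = 2.43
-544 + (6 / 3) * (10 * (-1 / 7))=-3828 / 7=-546.86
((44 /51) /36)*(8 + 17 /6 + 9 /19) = 14179 /52326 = 0.27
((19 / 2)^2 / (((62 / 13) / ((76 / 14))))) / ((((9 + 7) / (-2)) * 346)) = -89167 / 2402624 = -0.04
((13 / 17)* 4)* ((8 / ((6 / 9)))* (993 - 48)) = 589680 / 17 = 34687.06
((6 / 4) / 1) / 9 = 1 / 6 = 0.17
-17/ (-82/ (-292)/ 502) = -1245964/ 41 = -30389.37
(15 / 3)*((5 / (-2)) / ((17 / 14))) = -175 / 17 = -10.29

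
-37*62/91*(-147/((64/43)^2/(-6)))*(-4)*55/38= 7348582395/126464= 58108.10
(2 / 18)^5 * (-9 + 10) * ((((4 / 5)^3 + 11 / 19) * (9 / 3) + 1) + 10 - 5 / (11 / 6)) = 301628 / 1542655125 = 0.00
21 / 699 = 0.03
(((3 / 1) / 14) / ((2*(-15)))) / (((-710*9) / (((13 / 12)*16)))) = 13 / 670950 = 0.00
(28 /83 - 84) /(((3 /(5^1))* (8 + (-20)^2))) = -0.34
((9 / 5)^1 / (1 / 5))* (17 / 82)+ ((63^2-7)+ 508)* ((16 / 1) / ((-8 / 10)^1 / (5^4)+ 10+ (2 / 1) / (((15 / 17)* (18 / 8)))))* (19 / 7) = 4701372787791 / 266520254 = 17639.83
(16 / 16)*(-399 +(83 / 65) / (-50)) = -1296833 / 3250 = -399.03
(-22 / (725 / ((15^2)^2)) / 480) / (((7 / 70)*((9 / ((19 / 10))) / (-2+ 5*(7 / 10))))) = -10.13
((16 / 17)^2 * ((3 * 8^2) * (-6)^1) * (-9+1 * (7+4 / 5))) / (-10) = -884736 / 7225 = -122.45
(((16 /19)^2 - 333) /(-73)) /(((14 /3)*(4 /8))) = 359871 /184471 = 1.95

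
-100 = -100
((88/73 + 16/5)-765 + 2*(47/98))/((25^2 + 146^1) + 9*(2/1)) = -13586078/14111265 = -0.96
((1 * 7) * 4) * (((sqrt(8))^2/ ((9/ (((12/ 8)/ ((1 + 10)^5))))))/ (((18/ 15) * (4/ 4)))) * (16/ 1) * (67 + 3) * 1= 313600/ 1449459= 0.22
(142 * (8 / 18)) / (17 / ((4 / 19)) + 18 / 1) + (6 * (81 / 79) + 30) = 130792 / 3555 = 36.79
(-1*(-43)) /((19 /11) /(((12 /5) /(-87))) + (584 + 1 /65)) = 122980 /1491209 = 0.08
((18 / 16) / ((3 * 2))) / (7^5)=3 / 268912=0.00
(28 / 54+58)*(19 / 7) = 30020 / 189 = 158.84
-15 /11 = -1.36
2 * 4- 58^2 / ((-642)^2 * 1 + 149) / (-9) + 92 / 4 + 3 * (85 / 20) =649406431 / 14843268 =43.75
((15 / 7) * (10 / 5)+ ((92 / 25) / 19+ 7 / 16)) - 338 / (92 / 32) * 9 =-1288658883 / 1223600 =-1053.17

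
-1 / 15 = -0.07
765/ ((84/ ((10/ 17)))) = 75/ 14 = 5.36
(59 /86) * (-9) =-531 /86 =-6.17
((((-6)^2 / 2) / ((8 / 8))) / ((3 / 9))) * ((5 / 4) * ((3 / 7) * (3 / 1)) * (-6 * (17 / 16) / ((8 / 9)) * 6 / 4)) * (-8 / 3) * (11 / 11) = 2489.67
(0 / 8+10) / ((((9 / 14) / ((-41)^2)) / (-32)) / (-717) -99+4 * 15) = -359976064 / 1403906649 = -0.26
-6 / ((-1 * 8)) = 3 / 4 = 0.75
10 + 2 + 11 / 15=191 / 15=12.73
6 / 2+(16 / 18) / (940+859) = 48581 / 16191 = 3.00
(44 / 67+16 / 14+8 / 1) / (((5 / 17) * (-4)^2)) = 19533 / 9380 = 2.08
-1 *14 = -14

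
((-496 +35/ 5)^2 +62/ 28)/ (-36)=-6642.31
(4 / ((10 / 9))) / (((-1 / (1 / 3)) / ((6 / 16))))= -9 / 20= -0.45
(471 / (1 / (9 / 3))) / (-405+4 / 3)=-4239 / 1211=-3.50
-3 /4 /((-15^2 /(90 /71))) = 3 /710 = 0.00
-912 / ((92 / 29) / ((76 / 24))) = -20938 / 23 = -910.35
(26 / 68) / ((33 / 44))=26 / 51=0.51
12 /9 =4 /3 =1.33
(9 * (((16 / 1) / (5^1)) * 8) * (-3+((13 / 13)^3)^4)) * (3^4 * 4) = -746496 / 5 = -149299.20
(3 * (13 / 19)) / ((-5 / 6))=-234 / 95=-2.46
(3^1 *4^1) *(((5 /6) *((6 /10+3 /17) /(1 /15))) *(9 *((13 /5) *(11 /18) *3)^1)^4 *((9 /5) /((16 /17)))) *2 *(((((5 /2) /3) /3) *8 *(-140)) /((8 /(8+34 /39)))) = -104122335147831 /200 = -520611675739.16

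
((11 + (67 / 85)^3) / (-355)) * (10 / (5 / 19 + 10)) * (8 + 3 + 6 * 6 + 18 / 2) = -5005153888 / 2834186875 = -1.77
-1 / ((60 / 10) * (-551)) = 1 / 3306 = 0.00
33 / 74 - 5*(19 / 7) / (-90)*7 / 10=3673 / 6660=0.55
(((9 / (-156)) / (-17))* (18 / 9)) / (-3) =-1 / 442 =-0.00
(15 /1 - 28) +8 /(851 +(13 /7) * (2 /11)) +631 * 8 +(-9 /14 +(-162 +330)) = 4774430273 /917742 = 5202.37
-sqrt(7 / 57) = -sqrt(399) / 57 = -0.35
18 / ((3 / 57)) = 342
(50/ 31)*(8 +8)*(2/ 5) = 320/ 31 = 10.32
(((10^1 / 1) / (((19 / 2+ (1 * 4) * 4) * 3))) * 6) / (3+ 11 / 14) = 0.21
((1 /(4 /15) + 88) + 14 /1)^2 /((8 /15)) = 2683935 /128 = 20968.24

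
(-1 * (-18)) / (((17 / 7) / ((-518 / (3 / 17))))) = -21756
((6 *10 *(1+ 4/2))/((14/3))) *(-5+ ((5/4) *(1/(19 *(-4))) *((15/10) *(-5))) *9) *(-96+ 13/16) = 486255825/34048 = 14281.48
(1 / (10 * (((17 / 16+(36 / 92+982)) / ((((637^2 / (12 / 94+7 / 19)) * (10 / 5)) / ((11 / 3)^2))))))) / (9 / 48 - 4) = -3.25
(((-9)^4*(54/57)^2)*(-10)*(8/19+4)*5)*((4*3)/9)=-1735570.55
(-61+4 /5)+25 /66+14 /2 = -17431 /330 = -52.82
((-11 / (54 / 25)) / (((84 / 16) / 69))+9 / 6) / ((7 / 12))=-112.17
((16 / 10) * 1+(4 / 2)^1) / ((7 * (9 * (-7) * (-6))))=1 / 735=0.00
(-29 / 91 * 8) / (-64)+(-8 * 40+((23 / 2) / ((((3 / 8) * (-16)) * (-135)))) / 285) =-26886056489 / 84029400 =-319.96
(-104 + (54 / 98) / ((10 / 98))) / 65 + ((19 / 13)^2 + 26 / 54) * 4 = 1021357 / 114075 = 8.95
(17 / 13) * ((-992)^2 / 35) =16729088 / 455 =36767.23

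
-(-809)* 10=8090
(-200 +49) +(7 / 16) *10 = -1173 / 8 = -146.62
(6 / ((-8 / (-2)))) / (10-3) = 3 / 14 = 0.21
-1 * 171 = -171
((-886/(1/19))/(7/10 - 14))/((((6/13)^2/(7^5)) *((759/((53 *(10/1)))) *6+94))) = 973407.47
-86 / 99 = -0.87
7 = 7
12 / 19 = 0.63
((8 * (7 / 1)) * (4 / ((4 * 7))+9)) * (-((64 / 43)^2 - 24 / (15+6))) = -7106560 / 12943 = -549.07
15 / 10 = 3 / 2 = 1.50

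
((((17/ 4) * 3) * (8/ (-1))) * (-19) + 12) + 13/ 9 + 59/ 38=667925/ 342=1953.00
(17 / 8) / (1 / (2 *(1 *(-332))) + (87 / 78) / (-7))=-128401 / 9719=-13.21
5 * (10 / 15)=10 / 3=3.33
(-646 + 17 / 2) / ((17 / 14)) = -525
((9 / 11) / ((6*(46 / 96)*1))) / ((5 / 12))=864 / 1265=0.68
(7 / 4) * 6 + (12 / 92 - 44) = -1535 / 46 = -33.37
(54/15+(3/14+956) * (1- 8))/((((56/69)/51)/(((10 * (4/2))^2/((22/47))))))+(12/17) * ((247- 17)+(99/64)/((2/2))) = -359240950.42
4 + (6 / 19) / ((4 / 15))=197 / 38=5.18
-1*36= -36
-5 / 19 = -0.26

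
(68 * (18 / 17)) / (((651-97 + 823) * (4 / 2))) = 0.03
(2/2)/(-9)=-1/9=-0.11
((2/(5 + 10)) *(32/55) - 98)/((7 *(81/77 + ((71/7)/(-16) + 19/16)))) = -646288/74175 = -8.71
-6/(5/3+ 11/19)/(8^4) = -171/262144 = -0.00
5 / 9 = 0.56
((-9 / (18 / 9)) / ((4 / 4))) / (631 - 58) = -3 / 382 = -0.01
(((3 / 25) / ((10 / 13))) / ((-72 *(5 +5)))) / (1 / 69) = -299 / 20000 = -0.01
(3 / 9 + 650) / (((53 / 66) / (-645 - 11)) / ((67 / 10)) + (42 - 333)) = -943253872 / 422071321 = -2.23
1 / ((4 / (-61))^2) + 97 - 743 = -6615 / 16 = -413.44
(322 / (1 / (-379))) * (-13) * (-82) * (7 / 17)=-910647556 / 17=-53567503.29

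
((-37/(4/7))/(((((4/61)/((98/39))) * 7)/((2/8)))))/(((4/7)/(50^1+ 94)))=-2322453/104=-22331.28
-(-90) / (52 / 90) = 2025 / 13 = 155.77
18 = 18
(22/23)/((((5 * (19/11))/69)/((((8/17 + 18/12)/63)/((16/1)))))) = 8107/542640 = 0.01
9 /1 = 9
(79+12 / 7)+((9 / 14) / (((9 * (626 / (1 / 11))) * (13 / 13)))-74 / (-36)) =71814103 / 867636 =82.77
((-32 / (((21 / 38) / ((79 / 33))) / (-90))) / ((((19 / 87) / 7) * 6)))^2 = 537464934400 / 121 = 4441858961.98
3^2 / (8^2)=9 / 64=0.14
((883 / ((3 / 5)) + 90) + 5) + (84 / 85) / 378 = 1198502 / 765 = 1566.67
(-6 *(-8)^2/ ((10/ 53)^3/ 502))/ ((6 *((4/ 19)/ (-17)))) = 386236960.67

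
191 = 191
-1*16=-16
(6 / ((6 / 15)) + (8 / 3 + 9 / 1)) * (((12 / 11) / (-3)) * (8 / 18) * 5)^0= 80 / 3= 26.67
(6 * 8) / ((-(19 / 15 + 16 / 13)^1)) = -9360 / 487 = -19.22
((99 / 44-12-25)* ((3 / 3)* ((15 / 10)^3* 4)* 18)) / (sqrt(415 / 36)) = -101331* sqrt(415) / 830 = -2487.07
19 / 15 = 1.27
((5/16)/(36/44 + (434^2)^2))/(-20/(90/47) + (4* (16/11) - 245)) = -1089/30862212035599568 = -0.00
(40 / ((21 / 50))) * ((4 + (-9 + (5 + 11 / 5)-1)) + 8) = 18400 / 21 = 876.19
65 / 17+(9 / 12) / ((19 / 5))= 4.02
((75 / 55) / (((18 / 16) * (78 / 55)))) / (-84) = -25 / 2457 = -0.01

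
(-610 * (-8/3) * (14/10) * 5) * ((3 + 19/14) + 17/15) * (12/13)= 2250656/39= 57709.13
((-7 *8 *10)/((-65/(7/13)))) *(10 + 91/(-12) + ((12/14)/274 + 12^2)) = 47179972/69459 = 679.25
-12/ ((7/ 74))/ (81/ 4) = -1184/ 189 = -6.26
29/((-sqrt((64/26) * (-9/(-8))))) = -29 * sqrt(13)/6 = -17.43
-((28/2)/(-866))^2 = -0.00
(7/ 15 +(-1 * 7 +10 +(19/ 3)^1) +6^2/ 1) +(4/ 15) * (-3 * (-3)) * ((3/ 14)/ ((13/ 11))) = 21037/ 455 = 46.24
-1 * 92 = -92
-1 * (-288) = 288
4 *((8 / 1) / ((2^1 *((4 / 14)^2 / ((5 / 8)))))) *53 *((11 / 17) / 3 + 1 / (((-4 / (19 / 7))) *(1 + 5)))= 543515 / 816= 666.07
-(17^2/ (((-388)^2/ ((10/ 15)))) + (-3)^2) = -2032633/ 225816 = -9.00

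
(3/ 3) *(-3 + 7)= 4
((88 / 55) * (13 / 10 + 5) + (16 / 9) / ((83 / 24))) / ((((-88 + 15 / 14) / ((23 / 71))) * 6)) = -0.01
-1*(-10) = 10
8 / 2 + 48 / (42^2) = 592 / 147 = 4.03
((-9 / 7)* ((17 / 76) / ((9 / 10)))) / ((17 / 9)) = -45 / 266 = -0.17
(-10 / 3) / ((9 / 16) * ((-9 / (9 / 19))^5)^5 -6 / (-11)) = 352 / 5528743843882411718474610850661583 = 0.00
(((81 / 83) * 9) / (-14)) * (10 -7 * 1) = -2187 / 1162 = -1.88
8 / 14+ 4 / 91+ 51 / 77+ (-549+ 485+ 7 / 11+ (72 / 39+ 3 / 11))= -59.97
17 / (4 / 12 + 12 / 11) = 561 / 47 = 11.94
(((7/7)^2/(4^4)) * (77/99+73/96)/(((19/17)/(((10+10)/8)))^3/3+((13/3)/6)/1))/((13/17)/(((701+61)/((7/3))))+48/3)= 5286346853625/10587390873049088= 0.00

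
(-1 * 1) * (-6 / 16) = 3 / 8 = 0.38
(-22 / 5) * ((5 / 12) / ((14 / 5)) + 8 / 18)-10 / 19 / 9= -7099 / 2660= -2.67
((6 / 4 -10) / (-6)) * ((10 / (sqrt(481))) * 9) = 5.81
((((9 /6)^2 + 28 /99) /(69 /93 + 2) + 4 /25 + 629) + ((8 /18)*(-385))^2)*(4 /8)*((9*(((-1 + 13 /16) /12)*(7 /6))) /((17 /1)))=-18654303227 /129254400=-144.32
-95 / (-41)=2.32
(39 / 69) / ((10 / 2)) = 13 / 115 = 0.11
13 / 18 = 0.72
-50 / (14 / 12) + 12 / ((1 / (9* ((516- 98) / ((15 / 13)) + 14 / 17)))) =23306676 / 595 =39170.88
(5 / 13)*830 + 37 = 4631 / 13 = 356.23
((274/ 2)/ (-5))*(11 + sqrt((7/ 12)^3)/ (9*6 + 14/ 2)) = -1507/ 5 -959*sqrt(21)/ 21960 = -301.60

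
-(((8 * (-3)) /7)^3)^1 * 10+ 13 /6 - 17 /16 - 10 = 6489059 /16464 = 394.14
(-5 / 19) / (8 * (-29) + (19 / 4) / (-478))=0.00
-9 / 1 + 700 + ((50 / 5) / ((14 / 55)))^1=5112 / 7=730.29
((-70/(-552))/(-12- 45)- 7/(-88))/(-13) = -26761/4499352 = -0.01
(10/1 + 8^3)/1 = 522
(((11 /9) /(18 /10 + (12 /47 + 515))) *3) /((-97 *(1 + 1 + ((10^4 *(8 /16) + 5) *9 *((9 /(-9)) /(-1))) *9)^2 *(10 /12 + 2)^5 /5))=-8375400 /687612414037769907345817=-0.00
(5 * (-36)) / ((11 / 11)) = -180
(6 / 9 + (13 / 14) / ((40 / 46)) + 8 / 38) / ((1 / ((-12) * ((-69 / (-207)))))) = -31043 / 3990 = -7.78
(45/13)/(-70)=-0.05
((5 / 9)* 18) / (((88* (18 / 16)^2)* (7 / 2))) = 160 / 6237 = 0.03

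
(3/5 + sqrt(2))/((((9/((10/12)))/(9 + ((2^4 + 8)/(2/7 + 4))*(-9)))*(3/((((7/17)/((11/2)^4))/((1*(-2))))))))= 644/3733455 + 644*sqrt(2)/2240073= 0.00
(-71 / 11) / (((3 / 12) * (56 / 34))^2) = -20519 / 539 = -38.07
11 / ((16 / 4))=11 / 4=2.75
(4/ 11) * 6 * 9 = 216/ 11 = 19.64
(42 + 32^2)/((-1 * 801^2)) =-1066/641601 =-0.00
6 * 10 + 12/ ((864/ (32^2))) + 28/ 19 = 12944/ 171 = 75.70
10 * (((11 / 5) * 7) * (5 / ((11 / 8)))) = 560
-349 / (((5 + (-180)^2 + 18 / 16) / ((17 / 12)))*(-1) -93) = 11866 / 780909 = 0.02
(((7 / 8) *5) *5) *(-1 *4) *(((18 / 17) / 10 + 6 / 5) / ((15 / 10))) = -1295 / 17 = -76.18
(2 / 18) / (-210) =-1 / 1890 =-0.00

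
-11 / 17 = -0.65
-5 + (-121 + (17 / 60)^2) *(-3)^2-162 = -502111 / 400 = -1255.28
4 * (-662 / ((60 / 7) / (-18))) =27804 / 5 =5560.80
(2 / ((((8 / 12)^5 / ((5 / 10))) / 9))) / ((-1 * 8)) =-2187 / 256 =-8.54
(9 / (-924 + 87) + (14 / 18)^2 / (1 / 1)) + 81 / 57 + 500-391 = 5296426 / 47709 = 111.02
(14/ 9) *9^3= 1134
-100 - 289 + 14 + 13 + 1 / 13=-4705 / 13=-361.92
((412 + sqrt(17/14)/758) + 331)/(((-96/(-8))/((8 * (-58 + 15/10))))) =-83959/3- 113 * sqrt(238)/31836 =-27986.39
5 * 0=0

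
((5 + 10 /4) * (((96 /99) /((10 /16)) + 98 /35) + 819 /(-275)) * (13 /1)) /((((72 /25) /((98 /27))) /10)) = 1640275 /972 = 1687.53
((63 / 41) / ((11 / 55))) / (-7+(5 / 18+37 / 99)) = -20790 / 17179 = -1.21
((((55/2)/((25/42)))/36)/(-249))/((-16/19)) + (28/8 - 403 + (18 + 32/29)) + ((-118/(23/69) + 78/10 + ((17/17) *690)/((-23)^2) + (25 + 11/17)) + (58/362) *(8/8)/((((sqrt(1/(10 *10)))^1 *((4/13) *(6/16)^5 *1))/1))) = 2.54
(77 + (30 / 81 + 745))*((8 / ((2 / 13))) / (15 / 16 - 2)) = -18473728 / 459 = -40247.77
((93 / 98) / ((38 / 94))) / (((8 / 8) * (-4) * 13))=-0.05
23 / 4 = 5.75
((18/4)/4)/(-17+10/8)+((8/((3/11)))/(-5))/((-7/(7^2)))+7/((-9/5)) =23377/630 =37.11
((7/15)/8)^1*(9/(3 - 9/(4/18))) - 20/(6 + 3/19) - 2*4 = -658819/58500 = -11.26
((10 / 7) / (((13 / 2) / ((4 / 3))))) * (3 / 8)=0.11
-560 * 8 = -4480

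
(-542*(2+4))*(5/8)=-4065/2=-2032.50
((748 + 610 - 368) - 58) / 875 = 1.07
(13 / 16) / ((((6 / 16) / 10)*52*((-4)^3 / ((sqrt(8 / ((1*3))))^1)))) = -5*sqrt(6) / 1152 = -0.01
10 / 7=1.43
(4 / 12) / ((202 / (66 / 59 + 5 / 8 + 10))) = 5543 / 286032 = 0.02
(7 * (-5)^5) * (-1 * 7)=153125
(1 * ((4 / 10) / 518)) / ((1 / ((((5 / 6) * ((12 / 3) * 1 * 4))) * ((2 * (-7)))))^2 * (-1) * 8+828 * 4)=1120 / 4803724467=0.00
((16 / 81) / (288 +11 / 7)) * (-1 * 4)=-448 / 164187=-0.00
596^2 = 355216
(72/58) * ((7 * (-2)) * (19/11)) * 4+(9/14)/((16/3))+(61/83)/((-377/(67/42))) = -119.96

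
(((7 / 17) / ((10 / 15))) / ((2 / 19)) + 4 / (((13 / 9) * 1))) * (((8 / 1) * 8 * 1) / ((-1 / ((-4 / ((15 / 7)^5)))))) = 547504832 / 11188125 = 48.94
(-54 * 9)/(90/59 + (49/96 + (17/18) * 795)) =-917568/1421417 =-0.65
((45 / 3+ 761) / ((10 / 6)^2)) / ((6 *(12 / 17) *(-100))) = -1649 / 2500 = -0.66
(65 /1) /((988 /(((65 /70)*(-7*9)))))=-585 /152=-3.85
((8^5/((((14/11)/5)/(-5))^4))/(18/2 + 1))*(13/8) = 1903330000000/2401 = 792723865.06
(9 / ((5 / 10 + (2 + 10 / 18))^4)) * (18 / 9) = 1889568 / 9150625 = 0.21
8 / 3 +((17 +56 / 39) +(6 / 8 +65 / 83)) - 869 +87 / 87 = -10945777 / 12948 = -845.36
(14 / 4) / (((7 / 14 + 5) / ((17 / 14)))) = 17 / 22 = 0.77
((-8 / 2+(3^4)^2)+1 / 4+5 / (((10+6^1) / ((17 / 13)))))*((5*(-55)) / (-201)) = 375098075 / 41808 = 8971.92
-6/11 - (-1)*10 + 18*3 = 698/11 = 63.45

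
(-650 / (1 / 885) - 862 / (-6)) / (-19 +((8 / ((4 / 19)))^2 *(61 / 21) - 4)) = -12077233 / 87601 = -137.87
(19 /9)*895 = 17005 /9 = 1889.44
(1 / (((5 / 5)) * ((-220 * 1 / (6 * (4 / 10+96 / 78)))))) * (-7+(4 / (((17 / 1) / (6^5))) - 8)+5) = -4918506 / 60775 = -80.93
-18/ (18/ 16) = -16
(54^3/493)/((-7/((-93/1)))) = 14644152/3451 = 4243.45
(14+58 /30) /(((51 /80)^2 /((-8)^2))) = 19578880 /7803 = 2509.15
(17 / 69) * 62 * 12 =183.30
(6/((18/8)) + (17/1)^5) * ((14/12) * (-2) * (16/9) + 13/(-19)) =-10559496341/1539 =-6861271.18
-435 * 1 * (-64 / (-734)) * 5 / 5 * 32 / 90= -14848 / 1101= -13.49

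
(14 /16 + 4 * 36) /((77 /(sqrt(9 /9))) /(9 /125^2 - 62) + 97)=1.51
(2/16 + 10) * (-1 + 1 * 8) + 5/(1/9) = 927/8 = 115.88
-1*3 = -3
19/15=1.27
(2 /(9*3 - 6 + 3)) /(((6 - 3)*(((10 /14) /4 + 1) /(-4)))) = -28 /297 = -0.09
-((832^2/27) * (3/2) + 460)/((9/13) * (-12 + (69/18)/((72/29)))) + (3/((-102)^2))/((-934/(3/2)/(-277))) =157318093683355/29262137808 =5376.17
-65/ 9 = -7.22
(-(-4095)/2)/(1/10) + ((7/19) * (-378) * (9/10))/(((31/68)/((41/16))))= 232896321/11780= 19770.49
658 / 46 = 329 / 23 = 14.30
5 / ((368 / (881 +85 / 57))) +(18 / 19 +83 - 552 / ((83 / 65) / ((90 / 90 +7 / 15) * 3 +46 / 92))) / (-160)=430108267 / 17410080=24.70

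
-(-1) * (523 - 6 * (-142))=1375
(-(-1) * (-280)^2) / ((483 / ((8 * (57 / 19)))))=3895.65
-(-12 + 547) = -535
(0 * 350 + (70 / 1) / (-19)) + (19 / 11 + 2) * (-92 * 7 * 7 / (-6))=1753556 / 627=2796.74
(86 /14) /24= 43 /168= 0.26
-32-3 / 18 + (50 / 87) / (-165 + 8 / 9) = -8267669 / 256998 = -32.17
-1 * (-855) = 855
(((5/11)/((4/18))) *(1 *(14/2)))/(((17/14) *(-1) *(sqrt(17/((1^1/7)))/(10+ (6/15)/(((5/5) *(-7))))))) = -3132 *sqrt(119)/3179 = -10.75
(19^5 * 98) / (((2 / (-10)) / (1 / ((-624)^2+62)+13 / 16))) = -985800029.86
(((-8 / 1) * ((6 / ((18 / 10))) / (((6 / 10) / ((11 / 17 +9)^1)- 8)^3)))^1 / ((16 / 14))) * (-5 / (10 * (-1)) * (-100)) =-1929788000000 / 827301990687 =-2.33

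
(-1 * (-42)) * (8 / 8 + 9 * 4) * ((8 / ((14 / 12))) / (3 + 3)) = 1776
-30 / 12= -5 / 2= -2.50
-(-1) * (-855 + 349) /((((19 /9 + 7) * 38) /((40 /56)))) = -11385 /10906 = -1.04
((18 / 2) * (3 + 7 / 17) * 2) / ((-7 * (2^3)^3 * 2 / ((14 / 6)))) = -87 / 4352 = -0.02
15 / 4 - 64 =-241 / 4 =-60.25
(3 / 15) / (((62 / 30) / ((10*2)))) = 60 / 31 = 1.94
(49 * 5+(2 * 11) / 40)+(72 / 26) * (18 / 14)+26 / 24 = 683029 / 2730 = 250.19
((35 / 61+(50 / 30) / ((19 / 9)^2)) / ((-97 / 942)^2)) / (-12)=-1543273890 / 207195589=-7.45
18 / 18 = 1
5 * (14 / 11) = 70 / 11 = 6.36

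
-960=-960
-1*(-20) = 20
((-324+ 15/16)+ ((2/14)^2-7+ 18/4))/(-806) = 255225/631904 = 0.40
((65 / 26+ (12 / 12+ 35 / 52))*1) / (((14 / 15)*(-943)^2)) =465 / 92481896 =0.00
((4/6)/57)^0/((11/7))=7/11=0.64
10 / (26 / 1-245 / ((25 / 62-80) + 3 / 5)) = 0.34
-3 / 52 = -0.06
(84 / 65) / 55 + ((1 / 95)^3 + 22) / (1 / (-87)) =-234662383911 / 122604625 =-1913.98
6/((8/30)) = 45/2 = 22.50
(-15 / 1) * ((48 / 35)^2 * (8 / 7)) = -55296 / 1715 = -32.24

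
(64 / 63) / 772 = 16 / 12159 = 0.00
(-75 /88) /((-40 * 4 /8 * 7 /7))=15 /352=0.04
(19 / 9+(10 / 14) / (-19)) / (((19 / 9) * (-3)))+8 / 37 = -31186 / 280497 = -0.11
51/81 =17/27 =0.63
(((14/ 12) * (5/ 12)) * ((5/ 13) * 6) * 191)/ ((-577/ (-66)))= 367675/ 15002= 24.51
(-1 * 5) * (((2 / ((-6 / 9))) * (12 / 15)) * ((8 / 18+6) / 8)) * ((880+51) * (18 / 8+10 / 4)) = 512981 / 12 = 42748.42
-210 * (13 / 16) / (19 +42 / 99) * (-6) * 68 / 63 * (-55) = -2005575 / 641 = -3128.82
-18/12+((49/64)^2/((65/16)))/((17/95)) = -39245/56576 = -0.69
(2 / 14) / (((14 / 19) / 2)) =19 / 49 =0.39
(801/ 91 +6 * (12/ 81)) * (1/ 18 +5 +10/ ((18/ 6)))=1198487/ 14742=81.30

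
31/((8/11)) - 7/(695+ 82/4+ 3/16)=42.62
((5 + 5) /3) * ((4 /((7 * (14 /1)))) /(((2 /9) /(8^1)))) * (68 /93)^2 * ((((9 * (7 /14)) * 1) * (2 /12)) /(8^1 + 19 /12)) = 221952 /1083047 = 0.20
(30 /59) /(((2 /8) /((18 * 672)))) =1451520 /59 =24602.03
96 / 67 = 1.43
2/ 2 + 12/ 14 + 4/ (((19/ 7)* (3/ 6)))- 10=-691/ 133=-5.20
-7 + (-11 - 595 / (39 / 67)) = -40567 / 39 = -1040.18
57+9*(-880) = -7863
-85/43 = -1.98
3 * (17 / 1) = 51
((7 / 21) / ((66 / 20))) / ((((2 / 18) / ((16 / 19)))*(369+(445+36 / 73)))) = 5840 / 6213361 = 0.00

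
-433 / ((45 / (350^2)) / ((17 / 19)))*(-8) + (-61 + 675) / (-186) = 44725418501 / 5301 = 8437166.29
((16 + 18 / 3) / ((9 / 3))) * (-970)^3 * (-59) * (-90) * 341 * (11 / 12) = -11109051192635000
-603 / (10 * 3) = -201 / 10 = -20.10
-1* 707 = -707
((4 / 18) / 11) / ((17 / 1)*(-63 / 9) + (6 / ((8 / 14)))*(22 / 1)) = 1 / 5544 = 0.00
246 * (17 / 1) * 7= 29274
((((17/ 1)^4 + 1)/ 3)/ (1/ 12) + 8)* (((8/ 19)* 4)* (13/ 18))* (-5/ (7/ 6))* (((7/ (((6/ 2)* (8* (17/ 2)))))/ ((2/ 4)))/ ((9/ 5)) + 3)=-5291362.90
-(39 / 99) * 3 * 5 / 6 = -65 / 66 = -0.98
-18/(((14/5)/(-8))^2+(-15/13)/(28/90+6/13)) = 813600/61963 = 13.13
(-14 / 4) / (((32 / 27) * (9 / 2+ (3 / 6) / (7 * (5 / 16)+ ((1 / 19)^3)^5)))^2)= -1440687160133499298498878576153850282583475183 / 12928078399198517738008706525766329513254281728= -0.11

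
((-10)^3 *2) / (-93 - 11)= 250 / 13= 19.23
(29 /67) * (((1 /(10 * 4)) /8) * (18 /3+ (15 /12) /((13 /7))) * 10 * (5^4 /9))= 6289375 /1003392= 6.27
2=2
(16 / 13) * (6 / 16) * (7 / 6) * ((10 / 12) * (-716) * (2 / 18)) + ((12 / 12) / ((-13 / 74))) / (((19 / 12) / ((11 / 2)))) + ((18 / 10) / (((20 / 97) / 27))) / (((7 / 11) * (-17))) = -6131407189 / 79361100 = -77.26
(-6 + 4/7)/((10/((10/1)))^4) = -38/7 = -5.43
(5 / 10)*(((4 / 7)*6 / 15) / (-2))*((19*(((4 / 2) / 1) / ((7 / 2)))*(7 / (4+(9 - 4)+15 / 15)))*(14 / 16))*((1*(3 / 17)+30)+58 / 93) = -185041 / 15810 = -11.70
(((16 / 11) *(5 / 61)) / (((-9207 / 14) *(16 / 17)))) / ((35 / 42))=-476 / 2059299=-0.00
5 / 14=0.36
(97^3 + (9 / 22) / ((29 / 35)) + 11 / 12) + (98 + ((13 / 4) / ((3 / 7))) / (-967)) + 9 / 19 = 16049249884771 / 17582961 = 912772.88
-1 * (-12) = 12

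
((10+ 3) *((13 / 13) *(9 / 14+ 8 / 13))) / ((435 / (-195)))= -2977 / 406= -7.33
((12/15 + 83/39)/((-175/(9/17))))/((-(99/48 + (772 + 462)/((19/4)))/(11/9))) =1909424/46179690375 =0.00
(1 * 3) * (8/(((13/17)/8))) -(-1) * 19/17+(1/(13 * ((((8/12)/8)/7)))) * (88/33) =59543/221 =269.43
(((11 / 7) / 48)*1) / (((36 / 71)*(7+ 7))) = 781 / 169344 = 0.00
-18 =-18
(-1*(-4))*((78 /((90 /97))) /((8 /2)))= 84.07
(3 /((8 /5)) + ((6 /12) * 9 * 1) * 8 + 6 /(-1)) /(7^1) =4.55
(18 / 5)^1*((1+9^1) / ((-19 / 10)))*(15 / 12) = -450 / 19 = -23.68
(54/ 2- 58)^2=961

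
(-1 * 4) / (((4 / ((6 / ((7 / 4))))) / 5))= -120 / 7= -17.14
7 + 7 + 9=23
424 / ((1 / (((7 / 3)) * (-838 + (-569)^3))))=-182255824632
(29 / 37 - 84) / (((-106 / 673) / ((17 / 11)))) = 35226839 / 43142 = 816.53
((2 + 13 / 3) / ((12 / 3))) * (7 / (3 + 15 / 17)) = 2261 / 792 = 2.85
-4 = -4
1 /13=0.08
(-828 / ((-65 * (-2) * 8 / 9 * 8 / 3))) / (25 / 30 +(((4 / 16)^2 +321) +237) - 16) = -729 / 147290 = -0.00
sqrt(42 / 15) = sqrt(70) / 5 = 1.67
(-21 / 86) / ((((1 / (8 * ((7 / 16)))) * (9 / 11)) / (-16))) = 2156 / 129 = 16.71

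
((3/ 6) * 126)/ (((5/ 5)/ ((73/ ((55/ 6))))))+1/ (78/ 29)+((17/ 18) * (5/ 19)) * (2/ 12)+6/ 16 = 1474508003/ 2934360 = 502.50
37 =37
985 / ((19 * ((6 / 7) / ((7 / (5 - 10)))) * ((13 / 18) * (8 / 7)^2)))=-1418991 / 15808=-89.76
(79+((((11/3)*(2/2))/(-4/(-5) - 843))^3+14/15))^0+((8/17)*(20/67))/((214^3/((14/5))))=1395324033/1395323977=1.00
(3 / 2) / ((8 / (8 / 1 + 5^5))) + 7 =9511 / 16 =594.44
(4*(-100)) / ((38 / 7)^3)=-17150 / 6859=-2.50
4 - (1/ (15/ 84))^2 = -684/ 25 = -27.36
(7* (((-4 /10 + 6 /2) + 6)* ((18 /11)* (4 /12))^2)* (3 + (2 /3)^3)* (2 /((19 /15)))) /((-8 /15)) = -401835 /2299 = -174.79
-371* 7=-2597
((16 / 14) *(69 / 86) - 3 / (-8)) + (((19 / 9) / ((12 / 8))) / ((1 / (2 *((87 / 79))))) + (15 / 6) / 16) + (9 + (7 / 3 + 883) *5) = 30408153355 / 6848352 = 4440.21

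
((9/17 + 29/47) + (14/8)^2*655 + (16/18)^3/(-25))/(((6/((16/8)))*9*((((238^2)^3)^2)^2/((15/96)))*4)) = 467620728817/175705355011400600473885359795938363475988561748657916987822707834880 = 0.00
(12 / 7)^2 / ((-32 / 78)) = -351 / 49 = -7.16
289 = 289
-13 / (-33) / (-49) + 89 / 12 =15973 / 2156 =7.41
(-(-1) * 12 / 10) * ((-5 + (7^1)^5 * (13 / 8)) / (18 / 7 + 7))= 4587471 / 1340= 3423.49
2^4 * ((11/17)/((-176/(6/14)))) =-3/119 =-0.03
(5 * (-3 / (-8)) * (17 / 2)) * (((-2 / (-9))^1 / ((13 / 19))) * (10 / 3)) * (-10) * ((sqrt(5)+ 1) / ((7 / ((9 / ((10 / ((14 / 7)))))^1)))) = -143.58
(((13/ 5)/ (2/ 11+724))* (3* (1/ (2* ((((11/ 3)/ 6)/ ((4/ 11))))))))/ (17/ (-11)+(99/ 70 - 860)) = -156/ 41872141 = -0.00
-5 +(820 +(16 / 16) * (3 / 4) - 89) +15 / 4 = 1461 / 2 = 730.50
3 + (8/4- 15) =-10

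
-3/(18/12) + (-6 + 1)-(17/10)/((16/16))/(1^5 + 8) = -7.19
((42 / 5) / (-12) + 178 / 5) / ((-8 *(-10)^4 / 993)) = -346557 / 800000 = -0.43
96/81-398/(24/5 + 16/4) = -26161/594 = -44.04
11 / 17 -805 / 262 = -10803 / 4454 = -2.43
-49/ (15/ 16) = -784/ 15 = -52.27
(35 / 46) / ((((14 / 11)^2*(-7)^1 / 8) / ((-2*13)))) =15730 / 1127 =13.96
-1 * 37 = -37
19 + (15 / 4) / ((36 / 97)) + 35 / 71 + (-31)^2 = 3375955 / 3408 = 990.60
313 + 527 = 840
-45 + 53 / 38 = -1657 / 38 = -43.61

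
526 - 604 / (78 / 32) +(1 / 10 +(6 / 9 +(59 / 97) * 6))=10691563 / 37830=282.62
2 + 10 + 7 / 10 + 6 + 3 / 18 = 283 / 15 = 18.87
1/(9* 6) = 1/54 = 0.02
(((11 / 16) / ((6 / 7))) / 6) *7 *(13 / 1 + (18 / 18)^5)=3773 / 288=13.10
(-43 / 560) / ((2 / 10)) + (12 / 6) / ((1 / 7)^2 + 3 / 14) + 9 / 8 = 23861 / 2576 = 9.26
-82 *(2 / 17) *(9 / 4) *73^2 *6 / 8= -5899203 / 68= -86752.99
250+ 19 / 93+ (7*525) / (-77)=207134 / 1023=202.48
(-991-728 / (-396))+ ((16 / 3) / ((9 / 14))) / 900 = -66100109 / 66825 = -989.15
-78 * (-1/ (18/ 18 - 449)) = -39/ 224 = -0.17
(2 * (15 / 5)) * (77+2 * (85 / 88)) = 10419 / 22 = 473.59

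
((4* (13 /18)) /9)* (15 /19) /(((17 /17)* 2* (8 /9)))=65 /456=0.14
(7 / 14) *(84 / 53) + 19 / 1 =1049 / 53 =19.79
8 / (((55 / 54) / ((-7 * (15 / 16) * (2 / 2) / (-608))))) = 567 / 6688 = 0.08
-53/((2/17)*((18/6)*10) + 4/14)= -6307/454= -13.89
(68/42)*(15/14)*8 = 680/49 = 13.88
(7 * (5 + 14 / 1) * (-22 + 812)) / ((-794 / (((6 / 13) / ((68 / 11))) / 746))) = -1733655 / 130903604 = -0.01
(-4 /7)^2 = 16 /49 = 0.33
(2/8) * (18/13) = 9/26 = 0.35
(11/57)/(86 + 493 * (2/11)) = 121/110124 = 0.00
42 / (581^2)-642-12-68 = -34817000 / 48223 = -722.00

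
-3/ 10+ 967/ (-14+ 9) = -1937/ 10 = -193.70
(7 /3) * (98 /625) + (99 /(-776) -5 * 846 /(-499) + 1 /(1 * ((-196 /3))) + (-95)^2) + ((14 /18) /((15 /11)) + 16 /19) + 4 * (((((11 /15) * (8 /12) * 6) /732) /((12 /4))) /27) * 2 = 90527996269703889307 /10019575647585000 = 9035.11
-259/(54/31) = -8029/54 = -148.69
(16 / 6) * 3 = 8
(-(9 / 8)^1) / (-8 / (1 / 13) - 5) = 9 / 872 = 0.01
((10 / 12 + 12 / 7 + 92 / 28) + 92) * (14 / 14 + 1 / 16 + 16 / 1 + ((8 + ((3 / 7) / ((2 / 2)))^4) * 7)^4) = 978475518.27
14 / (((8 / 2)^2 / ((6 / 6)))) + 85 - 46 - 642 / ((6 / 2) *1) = -1393 / 8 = -174.12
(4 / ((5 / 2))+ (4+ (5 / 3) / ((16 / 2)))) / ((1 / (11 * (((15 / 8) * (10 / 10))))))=7667 / 64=119.80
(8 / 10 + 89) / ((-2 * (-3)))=449 / 30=14.97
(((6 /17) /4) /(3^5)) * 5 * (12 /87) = 10 /39933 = 0.00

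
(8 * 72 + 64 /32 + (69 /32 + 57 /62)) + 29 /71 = 40955085 /70432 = 581.48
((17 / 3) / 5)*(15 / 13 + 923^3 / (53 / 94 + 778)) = 960896928449 / 839475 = 1144640.32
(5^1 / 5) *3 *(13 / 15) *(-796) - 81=-10753 / 5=-2150.60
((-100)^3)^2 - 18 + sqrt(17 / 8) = sqrt(34) / 4 + 999999999982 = 999999999983.46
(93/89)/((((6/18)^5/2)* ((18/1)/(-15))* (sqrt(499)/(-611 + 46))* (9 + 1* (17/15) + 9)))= 319210875* sqrt(499)/12745957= 559.44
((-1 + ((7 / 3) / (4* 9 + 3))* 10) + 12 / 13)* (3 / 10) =61 / 390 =0.16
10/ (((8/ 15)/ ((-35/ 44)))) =-2625/ 176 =-14.91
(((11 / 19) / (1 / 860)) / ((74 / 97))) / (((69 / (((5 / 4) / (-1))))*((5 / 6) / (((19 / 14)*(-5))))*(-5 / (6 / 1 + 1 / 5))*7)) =-1422311 / 83398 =-17.05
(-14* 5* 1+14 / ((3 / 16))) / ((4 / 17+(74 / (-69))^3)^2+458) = 72772814637621 / 7157670992289653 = 0.01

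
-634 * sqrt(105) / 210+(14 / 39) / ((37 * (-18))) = -30.94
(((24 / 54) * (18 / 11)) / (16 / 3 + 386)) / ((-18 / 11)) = -0.00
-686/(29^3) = -686/24389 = -0.03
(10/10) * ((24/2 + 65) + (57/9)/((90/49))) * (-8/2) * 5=-43442/27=-1608.96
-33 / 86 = -0.38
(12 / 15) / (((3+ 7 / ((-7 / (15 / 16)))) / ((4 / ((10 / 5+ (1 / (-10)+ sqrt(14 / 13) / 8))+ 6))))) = 4206592 / 21413337 - 5120 * sqrt(182) / 21413337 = 0.19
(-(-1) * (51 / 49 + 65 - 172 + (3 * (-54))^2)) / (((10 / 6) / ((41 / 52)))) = 39383493 / 3185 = 12365.30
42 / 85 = 0.49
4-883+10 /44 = -19333 /22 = -878.77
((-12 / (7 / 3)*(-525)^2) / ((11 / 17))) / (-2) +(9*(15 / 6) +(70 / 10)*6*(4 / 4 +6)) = 24104463 / 22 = 1095657.41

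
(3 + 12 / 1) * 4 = 60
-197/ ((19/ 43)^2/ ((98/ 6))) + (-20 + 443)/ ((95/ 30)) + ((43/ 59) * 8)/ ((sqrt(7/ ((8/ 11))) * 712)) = -17703731/ 1083 + 86 * sqrt(154)/ 404327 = -16346.93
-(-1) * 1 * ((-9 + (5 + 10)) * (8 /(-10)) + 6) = 6 /5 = 1.20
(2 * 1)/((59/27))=54/59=0.92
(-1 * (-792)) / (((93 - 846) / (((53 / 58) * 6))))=-41976 / 7279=-5.77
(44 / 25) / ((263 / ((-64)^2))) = 180224 / 6575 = 27.41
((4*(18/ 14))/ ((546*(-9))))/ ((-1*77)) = 2/ 147147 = 0.00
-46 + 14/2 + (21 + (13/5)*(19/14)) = -14.47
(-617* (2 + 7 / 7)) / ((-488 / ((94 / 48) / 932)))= 28999 / 3638528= 0.01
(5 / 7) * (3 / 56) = 15 / 392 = 0.04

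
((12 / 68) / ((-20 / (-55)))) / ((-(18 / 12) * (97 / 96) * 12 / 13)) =-572 / 1649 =-0.35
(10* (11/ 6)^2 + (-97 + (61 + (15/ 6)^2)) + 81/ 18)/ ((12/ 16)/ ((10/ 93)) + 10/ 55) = 33110/ 28341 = 1.17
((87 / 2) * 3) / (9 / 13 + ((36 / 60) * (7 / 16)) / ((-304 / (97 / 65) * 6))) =31737600 / 168317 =188.56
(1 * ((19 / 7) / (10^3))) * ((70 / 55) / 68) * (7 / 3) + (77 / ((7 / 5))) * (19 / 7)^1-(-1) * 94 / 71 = 83985132101 / 557634000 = 150.61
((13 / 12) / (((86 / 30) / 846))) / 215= 5499 / 3698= 1.49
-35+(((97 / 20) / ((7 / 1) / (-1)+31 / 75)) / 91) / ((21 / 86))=-22048315 / 629356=-35.03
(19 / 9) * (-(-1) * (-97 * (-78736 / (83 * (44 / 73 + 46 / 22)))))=72116.91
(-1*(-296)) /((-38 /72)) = -10656 /19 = -560.84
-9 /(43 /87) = -783 /43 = -18.21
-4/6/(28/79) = -1.88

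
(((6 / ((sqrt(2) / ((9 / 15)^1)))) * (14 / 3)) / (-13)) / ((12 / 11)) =-0.84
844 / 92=9.17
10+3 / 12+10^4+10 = 40081 / 4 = 10020.25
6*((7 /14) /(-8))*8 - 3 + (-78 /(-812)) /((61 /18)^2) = -4525860 /755363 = -5.99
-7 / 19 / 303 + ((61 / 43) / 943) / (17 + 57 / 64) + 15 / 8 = 4006921985519 / 2138315831880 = 1.87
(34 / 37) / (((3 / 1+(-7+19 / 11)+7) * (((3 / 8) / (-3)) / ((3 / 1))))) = -2244 / 481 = -4.67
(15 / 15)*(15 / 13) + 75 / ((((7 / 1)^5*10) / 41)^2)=16948580499 / 14688712948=1.15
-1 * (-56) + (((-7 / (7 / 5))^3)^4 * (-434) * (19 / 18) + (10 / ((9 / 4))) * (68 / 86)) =-14427815747531 / 129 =-111843532926.60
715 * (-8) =-5720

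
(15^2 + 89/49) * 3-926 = -245.55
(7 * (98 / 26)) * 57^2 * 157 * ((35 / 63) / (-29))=-97201055 / 377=-257827.73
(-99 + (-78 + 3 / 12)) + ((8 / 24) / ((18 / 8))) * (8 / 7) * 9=-14719 / 84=-175.23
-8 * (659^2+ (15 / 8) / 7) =-24319751 / 7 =-3474250.14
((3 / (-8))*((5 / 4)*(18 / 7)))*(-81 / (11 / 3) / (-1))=-32805 / 1232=-26.63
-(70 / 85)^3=-2744 / 4913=-0.56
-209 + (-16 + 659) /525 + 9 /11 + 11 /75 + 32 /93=-7392526 /35805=-206.47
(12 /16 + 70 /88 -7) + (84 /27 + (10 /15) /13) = -2950 /1287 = -2.29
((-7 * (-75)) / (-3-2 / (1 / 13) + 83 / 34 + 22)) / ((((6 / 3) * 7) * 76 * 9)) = -85 / 7068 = -0.01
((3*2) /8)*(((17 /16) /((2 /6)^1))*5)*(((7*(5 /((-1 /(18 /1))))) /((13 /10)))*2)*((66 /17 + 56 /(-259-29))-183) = 864194625 /416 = 2077390.93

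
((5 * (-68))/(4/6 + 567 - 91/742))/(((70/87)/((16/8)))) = -1881288/1263353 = -1.49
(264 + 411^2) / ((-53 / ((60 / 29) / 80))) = -507555 / 6148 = -82.56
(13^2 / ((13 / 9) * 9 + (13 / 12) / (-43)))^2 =169.66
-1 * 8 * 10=-80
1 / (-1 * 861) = -1 / 861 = -0.00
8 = 8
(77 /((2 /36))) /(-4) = -693 /2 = -346.50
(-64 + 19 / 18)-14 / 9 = -129 / 2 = -64.50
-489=-489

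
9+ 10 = 19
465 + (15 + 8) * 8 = 649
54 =54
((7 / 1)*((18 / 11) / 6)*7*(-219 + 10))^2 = 7800849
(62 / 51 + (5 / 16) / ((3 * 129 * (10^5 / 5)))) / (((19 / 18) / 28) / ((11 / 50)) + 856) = 39414145309 / 27758198672000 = 0.00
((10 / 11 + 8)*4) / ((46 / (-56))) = -10976 / 253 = -43.38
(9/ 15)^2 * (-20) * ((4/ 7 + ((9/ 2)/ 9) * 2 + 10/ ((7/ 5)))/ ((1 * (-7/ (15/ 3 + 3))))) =17568/ 245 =71.71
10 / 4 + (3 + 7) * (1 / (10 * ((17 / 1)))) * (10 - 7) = 91 / 34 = 2.68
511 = 511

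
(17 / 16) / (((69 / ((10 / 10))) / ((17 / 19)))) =289 / 20976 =0.01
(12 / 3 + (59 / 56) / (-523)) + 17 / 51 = 380567 / 87864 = 4.33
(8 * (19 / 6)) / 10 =38 / 15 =2.53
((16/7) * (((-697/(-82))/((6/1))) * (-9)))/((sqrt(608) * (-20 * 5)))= 51 * sqrt(38)/26600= 0.01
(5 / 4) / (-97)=-5 / 388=-0.01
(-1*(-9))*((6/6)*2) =18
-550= -550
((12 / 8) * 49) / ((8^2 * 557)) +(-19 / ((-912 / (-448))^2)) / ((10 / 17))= -7.79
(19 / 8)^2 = 361 / 64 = 5.64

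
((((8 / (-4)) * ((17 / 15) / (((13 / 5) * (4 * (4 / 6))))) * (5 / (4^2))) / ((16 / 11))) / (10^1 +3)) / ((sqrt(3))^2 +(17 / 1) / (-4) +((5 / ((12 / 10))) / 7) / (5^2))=19635 / 4456192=0.00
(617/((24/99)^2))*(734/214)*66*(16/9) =904170927/214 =4225097.79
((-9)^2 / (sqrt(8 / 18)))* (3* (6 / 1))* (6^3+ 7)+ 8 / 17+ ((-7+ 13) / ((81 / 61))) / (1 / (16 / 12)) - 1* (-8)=671584237 / 1377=487715.50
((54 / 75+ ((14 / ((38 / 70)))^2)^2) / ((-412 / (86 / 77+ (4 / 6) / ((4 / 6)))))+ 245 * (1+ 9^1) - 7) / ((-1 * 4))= -799388967613 / 18792288200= -42.54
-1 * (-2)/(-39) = -0.05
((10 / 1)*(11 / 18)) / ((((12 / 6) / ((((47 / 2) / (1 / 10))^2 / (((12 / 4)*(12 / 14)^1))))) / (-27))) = -21261625 / 12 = -1771802.08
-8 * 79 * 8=-5056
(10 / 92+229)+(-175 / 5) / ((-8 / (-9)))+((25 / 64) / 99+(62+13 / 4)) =37158839 / 145728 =254.99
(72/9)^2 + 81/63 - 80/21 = 1291/21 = 61.48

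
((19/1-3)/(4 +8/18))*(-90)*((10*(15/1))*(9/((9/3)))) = -145800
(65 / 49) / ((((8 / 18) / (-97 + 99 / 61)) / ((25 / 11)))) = -42544125 / 65758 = -646.98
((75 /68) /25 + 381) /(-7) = -25911 /476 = -54.43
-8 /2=-4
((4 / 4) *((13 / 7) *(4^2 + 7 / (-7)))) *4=780 / 7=111.43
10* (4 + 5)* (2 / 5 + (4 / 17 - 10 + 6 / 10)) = -13410 / 17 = -788.82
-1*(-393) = 393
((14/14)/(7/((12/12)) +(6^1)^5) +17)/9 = 44104/23349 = 1.89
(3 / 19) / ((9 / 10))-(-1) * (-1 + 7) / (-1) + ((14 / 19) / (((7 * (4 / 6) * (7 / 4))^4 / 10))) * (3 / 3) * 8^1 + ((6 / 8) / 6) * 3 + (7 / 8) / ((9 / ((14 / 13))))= -5.33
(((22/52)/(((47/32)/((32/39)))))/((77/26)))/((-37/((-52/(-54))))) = -2048/986013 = -0.00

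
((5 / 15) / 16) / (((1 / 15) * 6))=5 / 96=0.05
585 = 585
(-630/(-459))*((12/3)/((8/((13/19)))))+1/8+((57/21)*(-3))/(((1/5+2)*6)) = -13327/596904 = -0.02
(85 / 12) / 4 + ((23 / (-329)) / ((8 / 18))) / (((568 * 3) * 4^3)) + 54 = 8004101297 / 143517696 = 55.77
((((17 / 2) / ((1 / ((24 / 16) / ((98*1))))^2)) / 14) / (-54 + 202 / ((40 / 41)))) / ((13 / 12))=2295 / 2675203804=0.00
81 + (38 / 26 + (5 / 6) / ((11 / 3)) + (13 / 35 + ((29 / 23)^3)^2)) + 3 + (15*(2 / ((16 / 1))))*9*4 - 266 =-80331734207924 / 740919624445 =-108.42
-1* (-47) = 47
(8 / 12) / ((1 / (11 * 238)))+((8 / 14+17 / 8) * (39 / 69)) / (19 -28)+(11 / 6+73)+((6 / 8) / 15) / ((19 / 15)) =400859465 / 220248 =1820.04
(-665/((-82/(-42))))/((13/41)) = -13965/13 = -1074.23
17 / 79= 0.22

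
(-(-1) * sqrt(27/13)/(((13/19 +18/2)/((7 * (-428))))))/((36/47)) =-668857 * sqrt(39)/7176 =-582.08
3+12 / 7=33 / 7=4.71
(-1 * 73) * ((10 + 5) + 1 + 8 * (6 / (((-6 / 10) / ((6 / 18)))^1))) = 2336 / 3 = 778.67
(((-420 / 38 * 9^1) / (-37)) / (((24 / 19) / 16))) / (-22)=-630 / 407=-1.55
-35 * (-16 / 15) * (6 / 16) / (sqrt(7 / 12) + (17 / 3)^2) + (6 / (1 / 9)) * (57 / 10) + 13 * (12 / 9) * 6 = 137643617 / 333895-756 * sqrt(21) / 333895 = 412.23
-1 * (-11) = 11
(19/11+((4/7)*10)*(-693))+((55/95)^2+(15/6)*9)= -31255245/7942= -3935.44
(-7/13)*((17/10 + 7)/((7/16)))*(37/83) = -25752/5395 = -4.77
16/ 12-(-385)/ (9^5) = 79117/ 59049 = 1.34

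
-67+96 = 29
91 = 91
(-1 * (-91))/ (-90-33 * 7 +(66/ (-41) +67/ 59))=-220129/ 777646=-0.28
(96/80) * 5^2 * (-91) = -2730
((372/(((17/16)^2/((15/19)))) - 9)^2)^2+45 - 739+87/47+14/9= 1529939294208152551217190862/384544090953201303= 3978579648.48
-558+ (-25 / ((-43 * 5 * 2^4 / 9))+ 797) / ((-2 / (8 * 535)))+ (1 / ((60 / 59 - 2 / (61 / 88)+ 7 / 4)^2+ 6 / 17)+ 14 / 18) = -3414616515634137799 / 2001211751052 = -1706274.47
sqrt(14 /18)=sqrt(7) /3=0.88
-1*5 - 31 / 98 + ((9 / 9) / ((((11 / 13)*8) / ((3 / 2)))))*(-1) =-47759 / 8624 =-5.54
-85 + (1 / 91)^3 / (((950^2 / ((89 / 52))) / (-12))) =-751508099387767 / 8841271757500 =-85.00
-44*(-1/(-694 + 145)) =-44/549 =-0.08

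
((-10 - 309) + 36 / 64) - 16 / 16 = -5111 / 16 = -319.44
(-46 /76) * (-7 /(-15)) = -161 /570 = -0.28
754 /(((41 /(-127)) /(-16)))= 1532128 /41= 37368.98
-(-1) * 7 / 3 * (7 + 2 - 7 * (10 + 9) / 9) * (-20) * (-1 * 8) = -2157.04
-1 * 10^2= -100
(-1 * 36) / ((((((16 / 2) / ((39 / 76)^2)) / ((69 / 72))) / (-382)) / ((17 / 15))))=113589801 / 231040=491.65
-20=-20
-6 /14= -3 /7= -0.43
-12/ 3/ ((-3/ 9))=12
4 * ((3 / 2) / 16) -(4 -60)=451 / 8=56.38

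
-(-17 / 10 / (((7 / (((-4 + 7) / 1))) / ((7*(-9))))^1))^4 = -44386483761 / 10000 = -4438648.38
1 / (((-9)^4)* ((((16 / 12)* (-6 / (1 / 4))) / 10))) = -5 / 104976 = -0.00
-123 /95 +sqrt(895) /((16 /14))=-123 /95 +7 * sqrt(895) /8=24.88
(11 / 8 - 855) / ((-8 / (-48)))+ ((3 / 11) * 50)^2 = -2388927 / 484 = -4935.80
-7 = -7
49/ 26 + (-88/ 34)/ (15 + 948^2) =748631783/ 397233798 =1.88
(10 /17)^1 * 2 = 20 /17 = 1.18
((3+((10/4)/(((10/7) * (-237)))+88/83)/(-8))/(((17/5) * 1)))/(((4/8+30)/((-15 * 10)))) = -225696625/54396872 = -4.15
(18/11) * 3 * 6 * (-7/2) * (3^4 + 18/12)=-8505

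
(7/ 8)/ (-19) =-7/ 152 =-0.05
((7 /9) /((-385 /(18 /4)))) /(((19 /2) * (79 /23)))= -23 /82555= -0.00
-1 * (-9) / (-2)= -9 / 2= -4.50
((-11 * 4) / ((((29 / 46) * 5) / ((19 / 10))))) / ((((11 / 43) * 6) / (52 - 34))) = -225492 / 725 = -311.02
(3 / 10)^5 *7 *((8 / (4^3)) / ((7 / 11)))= 2673 / 800000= 0.00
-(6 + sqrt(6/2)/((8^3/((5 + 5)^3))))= -9.38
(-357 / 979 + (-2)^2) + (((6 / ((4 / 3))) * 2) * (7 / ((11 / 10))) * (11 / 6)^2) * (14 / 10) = 534799 / 1958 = 273.14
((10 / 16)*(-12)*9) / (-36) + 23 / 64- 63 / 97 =9839 / 6208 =1.58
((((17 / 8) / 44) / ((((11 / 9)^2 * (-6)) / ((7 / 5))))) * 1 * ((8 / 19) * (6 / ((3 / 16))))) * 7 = -0.71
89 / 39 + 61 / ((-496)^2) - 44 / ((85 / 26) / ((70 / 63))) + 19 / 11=-58910640805 / 5382584064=-10.94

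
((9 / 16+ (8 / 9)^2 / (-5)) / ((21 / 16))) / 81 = 2621 / 688905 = 0.00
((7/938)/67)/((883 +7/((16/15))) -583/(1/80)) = -8/3285979423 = -0.00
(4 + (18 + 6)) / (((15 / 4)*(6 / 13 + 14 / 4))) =2912 / 1545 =1.88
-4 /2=-2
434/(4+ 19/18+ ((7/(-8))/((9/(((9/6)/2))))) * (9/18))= 35712/413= 86.47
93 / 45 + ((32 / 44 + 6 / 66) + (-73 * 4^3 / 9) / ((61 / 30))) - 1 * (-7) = -2470109 / 10065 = -245.42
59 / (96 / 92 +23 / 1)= 1357 / 553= 2.45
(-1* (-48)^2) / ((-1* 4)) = 576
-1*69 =-69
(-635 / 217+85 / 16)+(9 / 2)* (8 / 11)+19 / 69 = 15638411 / 2635248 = 5.93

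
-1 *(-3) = 3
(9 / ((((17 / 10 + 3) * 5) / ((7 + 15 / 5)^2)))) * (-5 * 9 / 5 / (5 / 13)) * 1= -42120 / 47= -896.17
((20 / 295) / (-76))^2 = 1 / 1256641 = 0.00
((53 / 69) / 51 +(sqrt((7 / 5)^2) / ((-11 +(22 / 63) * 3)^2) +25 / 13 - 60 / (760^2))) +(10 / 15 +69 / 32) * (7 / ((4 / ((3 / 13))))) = 3954592003979 / 1278895812480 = 3.09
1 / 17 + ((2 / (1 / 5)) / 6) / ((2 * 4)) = 109 / 408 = 0.27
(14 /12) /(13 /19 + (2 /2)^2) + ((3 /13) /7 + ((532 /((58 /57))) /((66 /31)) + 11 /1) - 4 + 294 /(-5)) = 5420189213 /27867840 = 194.50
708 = 708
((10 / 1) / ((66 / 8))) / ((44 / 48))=160 / 121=1.32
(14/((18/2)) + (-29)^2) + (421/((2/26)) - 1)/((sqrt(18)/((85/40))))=7583/9 + 1938 *sqrt(2)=3583.30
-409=-409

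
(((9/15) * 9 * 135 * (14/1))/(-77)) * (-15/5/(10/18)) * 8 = 5725.96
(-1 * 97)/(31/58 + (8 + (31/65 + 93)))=-365690/384583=-0.95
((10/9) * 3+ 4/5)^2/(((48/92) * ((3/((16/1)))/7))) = 1222.49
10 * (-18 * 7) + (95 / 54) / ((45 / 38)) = -305819 / 243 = -1258.51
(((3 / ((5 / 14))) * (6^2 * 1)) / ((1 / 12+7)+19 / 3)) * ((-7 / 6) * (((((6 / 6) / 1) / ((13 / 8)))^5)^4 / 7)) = -0.00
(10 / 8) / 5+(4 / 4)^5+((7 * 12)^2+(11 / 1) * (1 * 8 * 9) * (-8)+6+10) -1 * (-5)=2969 / 4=742.25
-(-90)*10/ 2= 450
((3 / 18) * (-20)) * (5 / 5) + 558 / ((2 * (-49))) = -1327 / 147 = -9.03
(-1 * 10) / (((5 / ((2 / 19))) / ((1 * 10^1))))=-40 / 19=-2.11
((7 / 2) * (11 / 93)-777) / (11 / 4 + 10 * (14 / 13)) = -3755570 / 65379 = -57.44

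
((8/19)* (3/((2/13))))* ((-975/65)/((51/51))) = -2340/19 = -123.16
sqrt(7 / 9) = sqrt(7) / 3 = 0.88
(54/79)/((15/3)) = 54/395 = 0.14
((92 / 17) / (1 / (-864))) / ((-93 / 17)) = 26496 / 31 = 854.71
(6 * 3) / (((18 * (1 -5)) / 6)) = -3 / 2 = -1.50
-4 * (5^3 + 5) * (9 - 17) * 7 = 29120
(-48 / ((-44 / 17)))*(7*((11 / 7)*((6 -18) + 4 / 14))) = -16728 / 7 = -2389.71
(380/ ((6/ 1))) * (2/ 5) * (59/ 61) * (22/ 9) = 98648/ 1647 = 59.90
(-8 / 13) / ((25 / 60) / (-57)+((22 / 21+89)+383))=-38304 / 29443921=-0.00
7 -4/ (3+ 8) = 73/ 11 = 6.64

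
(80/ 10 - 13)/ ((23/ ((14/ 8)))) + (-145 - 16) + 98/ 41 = -599711/ 3772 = -158.99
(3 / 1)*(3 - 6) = -9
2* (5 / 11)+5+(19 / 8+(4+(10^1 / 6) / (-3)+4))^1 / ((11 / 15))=19.30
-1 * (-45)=45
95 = 95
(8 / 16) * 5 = 5 / 2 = 2.50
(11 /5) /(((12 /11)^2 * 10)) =1331 /7200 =0.18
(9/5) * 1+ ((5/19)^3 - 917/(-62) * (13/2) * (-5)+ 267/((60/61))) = -88205849/425258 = -207.42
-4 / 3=-1.33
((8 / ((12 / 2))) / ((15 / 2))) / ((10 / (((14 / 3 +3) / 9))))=92 / 6075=0.02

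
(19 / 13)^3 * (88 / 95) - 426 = -4647842 / 10985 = -423.11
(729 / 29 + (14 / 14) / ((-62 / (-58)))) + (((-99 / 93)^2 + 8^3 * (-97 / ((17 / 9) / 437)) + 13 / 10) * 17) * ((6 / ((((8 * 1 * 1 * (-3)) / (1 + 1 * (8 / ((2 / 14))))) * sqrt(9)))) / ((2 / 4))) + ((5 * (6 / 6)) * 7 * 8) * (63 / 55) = 11377145245922789 / 6131180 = 1855620817.84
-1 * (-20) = 20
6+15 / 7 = 57 / 7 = 8.14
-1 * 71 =-71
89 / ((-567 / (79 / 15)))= -7031 / 8505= -0.83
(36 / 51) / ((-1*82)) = -6 / 697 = -0.01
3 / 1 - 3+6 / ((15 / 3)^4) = 6 / 625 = 0.01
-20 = -20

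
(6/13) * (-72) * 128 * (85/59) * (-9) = 42301440/767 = 55151.81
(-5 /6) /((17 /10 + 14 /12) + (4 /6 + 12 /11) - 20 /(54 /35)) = 2475 /24766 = 0.10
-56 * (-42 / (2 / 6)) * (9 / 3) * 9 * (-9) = -1714608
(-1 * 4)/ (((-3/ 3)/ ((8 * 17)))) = 544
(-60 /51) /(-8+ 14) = -10 /51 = -0.20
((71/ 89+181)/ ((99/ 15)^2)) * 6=25.04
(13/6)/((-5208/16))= -13/1953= -0.01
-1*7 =-7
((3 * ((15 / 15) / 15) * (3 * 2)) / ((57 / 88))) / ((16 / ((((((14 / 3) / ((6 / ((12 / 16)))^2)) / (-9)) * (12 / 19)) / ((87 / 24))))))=-77 / 471105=-0.00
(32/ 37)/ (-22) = -16/ 407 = -0.04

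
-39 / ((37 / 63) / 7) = -17199 / 37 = -464.84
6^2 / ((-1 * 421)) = -36 / 421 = -0.09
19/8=2.38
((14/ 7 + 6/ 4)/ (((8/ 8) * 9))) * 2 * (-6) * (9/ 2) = -21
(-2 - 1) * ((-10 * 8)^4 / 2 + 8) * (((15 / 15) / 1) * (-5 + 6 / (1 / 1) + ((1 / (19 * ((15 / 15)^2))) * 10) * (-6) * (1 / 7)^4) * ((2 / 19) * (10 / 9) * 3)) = -18660973689440 / 866761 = -21529549.31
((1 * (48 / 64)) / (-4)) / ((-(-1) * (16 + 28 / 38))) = -19 / 1696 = -0.01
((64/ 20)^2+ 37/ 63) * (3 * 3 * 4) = 68212/ 175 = 389.78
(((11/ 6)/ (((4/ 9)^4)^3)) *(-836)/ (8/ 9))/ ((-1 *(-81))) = -24048352013697/ 67108864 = -358348.37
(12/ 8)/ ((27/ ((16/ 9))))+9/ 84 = 467/ 2268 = 0.21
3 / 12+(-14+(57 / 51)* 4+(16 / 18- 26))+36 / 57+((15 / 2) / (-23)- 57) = -91.09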